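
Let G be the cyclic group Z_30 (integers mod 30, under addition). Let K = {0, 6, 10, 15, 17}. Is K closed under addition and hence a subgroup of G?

No

17 ∈ K but its inverse 13 ∉ K, so K is not a subgroup.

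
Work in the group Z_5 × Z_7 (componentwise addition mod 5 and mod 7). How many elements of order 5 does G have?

An element (a,b) has order lcm(ord(a), ord(b)); count pairs with lcm equal to 5.
Enumerating gives 4 such elements.

4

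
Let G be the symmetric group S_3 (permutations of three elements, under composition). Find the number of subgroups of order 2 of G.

3

|G| = 6 and 2 | 6, so subgroups of order 2 are possible by Lagrange.
The subgroups of order 2 are: {e, (1 2)}; {e, (1 3)}; {e, (2 3)}.
So G has 3 subgroups of order 2.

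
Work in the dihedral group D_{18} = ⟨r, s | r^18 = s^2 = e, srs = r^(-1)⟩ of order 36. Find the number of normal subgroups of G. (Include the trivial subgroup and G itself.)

9

G has 45 subgroups. Checking conjugation-invariance by order — order 1: 1/1 normal; order 2: 1/19 normal; order 3: 1/1 normal; order 4: 0/9 normal; order 6: 1/7 normal; order 9: 1/1 normal; order 12: 0/3 normal; order 18: 3/3 normal; order 36: 1/1 normal.
Total normal subgroups: 9.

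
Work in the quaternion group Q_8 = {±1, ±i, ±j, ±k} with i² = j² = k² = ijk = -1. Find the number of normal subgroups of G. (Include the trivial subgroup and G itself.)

6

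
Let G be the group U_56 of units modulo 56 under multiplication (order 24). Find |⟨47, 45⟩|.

12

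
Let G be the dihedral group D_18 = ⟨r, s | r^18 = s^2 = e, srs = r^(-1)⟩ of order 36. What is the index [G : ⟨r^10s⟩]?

|⟨r^10s⟩| = 2 and |G| = 36.
By Lagrange, [G : H] = |G|/|H| = 36/2 = 18.

18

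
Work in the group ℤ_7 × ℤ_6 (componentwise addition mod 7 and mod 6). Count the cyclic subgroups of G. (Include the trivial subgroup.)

8

Group the elements of G by the cyclic subgroup they generate; each cyclic subgroup of order d accounts for φ(d) elements.
Cyclic subgroups by order — order 1: 1; order 2: 1; order 3: 1; order 6: 1; order 7: 1; order 14: 1; order 21: 1; order 42: 1.
Total: 8.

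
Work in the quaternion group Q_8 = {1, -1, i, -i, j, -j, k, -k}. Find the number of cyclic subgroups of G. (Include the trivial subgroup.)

A cyclic subgroup of order d is generated by each of its φ(d) elements of order d, so the cyclic subgroups of order d number (#elements of order d)/φ(d).
Cyclic subgroups by order — order 1: 1; order 2: 1; order 4: 3.
Total: 5.

5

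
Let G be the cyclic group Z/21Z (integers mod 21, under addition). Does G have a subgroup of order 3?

Yes

3 | 21. A subgroup of order 3 is {0, 7, 14}.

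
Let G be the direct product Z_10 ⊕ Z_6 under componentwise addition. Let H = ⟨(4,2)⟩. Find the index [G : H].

4

|⟨(4,2)⟩| = 15 and |G| = 60.
By Lagrange, [G : H] = |G|/|H| = 60/15 = 4.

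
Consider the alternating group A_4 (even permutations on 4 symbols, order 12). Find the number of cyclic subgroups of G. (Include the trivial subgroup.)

Each element a generates a cyclic subgroup ⟨a⟩; distinct elements may generate the same one (a cyclic group of order d has φ(d) generators).
Cyclic subgroups by order — order 1: 1; order 2: 3; order 3: 4.
Total: 8.

8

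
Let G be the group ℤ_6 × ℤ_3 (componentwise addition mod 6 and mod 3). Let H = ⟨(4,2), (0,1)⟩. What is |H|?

9

|⟨(4,2)⟩| = 3 and |⟨(0,1)⟩| = 3, so |H| is a multiple of lcm(3, 3) = 3 and divides |G| = 18.
Closing under the operation: H = {(0,0), (0,1), (0,2), (2,0), (2,1), (2,2), (4,0), (4,1), (4,2)}, so |H| = 9.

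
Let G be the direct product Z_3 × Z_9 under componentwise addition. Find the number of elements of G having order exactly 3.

8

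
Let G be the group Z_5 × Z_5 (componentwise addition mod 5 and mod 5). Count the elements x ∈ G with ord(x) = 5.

An element (a,b) has order lcm(ord(a), ord(b)); count pairs with lcm equal to 5.
Enumerating gives 24 such elements.

24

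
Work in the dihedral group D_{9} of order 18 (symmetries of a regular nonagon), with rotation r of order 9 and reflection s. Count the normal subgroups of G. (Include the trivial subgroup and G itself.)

4

G has 16 subgroups. Checking conjugation-invariance by order — order 1: 1/1 normal; order 2: 0/9 normal; order 3: 1/1 normal; order 6: 0/3 normal; order 9: 1/1 normal; order 18: 1/1 normal.
Total normal subgroups: 4.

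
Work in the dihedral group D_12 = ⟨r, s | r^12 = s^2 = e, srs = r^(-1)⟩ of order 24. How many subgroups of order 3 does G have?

1

|G| = 24 and 3 | 24, so subgroups of order 3 are possible by Lagrange.
The subgroups of order 3 are: {e, r^4, r^8}.
So G has 1 subgroup of order 3.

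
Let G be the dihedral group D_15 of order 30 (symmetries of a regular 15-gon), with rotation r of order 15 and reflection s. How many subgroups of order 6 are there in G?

5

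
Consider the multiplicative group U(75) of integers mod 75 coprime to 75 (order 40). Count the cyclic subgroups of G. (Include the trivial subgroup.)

Each element a generates a cyclic subgroup ⟨a⟩; distinct elements may generate the same one (a cyclic group of order d has φ(d) generators).
Cyclic subgroups by order — order 1: 1; order 2: 3; order 4: 2; order 5: 1; order 10: 3; order 20: 2.
Total: 12.

12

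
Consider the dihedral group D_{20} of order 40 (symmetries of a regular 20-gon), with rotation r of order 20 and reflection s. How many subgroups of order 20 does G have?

3

|G| = 40 and 20 | 40, so subgroups of order 20 are possible by Lagrange.
The subgroups of order 20 are: {e, r, r^2, r^3, r^4, r^5, r^6, r^7, r^8, r^9, r^10, r^11, r^12, r^13, r^14, r^15, r^16, r^17, r^18, r^19}; {e, r^2, r^4, r^6, r^8, r^10, r^12, r^14, r^16, r^18, s, r^2s, r^4s, r^6s, r^8s, r^10s, r^12s, r^14s, r^16s, r^18s}; {e, r^2, r^4, r^6, r^8, r^10, r^12, r^14, r^16, r^18, rs, r^3s, r^5s, r^7s, r^9s, r^11s, r^13s, r^15s, r^17s, r^19s}.
So G has 3 subgroups of order 20.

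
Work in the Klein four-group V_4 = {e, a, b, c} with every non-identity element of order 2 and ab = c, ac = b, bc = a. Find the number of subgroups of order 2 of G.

3

|G| = 4 and 2 | 4, so subgroups of order 2 are possible by Lagrange.
The subgroups of order 2 are: {e, a}; {e, b}; {e, c}.
So G has 3 subgroups of order 2.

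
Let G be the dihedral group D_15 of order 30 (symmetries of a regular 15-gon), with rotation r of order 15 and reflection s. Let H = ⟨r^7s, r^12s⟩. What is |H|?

6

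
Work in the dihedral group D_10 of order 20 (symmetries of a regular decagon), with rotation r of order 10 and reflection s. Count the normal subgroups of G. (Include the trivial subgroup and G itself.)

7

G has 22 subgroups. Checking conjugation-invariance by order — order 1: 1/1 normal; order 2: 1/11 normal; order 4: 0/5 normal; order 5: 1/1 normal; order 10: 3/3 normal; order 20: 1/1 normal.
Total normal subgroups: 7.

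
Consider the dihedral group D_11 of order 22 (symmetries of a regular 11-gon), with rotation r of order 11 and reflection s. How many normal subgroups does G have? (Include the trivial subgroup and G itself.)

G has 14 subgroups. Checking conjugation-invariance by order — order 1: 1/1 normal; order 2: 0/11 normal; order 11: 1/1 normal; order 22: 1/1 normal.
Total normal subgroups: 3.

3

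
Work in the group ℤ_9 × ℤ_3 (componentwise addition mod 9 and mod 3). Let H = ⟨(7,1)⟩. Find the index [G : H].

|⟨(7,1)⟩| = 9 and |G| = 27.
By Lagrange, [G : H] = |G|/|H| = 27/9 = 3.

3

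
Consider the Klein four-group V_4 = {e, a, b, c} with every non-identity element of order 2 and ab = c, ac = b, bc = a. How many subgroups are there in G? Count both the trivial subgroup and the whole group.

5

|G| = 4, so by Lagrange every subgroup order divides 4. Divisors: 1, 2, 4.
Subgroups by order — order 1: 1; order 2: 3; order 4: 1.
Total: 1 + 3 + 1 = 5.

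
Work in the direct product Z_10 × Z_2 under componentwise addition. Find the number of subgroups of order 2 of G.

|G| = 20 and 2 | 20, so subgroups of order 2 are possible by Lagrange.
The subgroups of order 2 are: {(0,0), (0,1)}; {(0,0), (5,0)}; {(0,0), (5,1)}.
So G has 3 subgroups of order 2.

3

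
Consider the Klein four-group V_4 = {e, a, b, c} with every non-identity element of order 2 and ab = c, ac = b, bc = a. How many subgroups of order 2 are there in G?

3

|G| = 4 and 2 | 4, so subgroups of order 2 are possible by Lagrange.
The subgroups of order 2 are: {e, a}; {e, b}; {e, c}.
So G has 3 subgroups of order 2.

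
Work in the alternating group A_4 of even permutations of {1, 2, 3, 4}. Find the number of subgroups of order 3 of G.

4

|G| = 12 and 3 | 12, so subgroups of order 3 are possible by Lagrange.
The subgroups of order 3 are: {e, (1 2 3), (1 3 2)}; {e, (1 2 4), (1 4 2)}; {e, (1 3 4), (1 4 3)}; {e, (2 3 4), (2 4 3)}.
So G has 4 subgroups of order 3.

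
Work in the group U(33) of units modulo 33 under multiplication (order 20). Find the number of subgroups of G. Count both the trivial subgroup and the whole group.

10

|G| = 20, so by Lagrange every subgroup order divides 20. Divisors: 1, 2, 4, 5, 10, 20.
Subgroups by order — order 1: 1; order 2: 3; order 4: 1; order 5: 1; order 10: 3; order 20: 1.
Total: 1 + 3 + 1 + 1 + 3 + 1 = 10.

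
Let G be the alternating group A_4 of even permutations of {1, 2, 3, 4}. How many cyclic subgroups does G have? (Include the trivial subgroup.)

8

A cyclic subgroup of order d is generated by each of its φ(d) elements of order d, so the cyclic subgroups of order d number (#elements of order d)/φ(d).
Cyclic subgroups by order — order 1: 1; order 2: 3; order 3: 4.
Total: 8.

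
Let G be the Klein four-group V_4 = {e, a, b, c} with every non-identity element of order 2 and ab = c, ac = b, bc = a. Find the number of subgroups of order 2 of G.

|G| = 4 and 2 | 4, so subgroups of order 2 are possible by Lagrange.
The subgroups of order 2 are: {e, a}; {e, b}; {e, c}.
So G has 3 subgroups of order 2.

3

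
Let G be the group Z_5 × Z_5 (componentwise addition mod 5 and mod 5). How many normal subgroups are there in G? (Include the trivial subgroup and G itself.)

8

G is abelian, so every subgroup is normal.
G has 8 subgroups in total, hence 8 normal subgroups.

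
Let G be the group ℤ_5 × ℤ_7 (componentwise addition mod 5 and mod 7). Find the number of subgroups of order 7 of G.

1

|G| = 35 and 7 | 35, so subgroups of order 7 are possible by Lagrange.
The subgroups of order 7 are: {(0,0), (0,1), (0,2), (0,3), (0,4), (0,5), (0,6)}.
So G has 1 subgroup of order 7.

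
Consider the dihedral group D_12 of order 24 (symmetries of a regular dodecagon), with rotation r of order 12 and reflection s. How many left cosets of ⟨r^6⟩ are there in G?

12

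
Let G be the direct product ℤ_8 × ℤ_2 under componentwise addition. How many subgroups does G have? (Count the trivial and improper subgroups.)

|G| = 16, so by Lagrange every subgroup order divides 16. Divisors: 1, 2, 4, 8, 16.
Subgroups by order — order 1: 1; order 2: 3; order 4: 3; order 8: 3; order 16: 1.
Total: 1 + 3 + 3 + 3 + 1 = 11.

11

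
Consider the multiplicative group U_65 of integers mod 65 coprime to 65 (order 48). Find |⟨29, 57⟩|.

24

|⟨29⟩| = 6 and |⟨57⟩| = 4, so |H| is a multiple of lcm(6, 4) = 12 and divides |G| = 48.
Closing under the operation: H = {1, 2, 4, 7, 8, 9, 14, 16, 18, 28, 29, 32, 33, 36, 37, 47, 49, 51, 56, 57, 58, 61, 63, 64}, so |H| = 24.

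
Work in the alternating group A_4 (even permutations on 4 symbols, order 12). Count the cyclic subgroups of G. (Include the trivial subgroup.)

8

Each element a generates a cyclic subgroup ⟨a⟩; distinct elements may generate the same one (a cyclic group of order d has φ(d) generators).
Cyclic subgroups by order — order 1: 1; order 2: 3; order 3: 4.
Total: 8.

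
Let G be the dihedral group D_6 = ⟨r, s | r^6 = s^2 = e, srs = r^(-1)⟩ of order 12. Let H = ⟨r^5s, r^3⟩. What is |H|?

|⟨r^5s⟩| = 2 and |⟨r^3⟩| = 2, so |H| is a multiple of lcm(2, 2) = 2 and divides |G| = 12.
Closing under the operation: H = {e, r^3, r^2s, r^5s}, so |H| = 4.

4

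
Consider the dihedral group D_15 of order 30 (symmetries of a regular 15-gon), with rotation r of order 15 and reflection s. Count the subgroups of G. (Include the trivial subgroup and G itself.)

|G| = 30, so by Lagrange every subgroup order divides 30. Divisors: 1, 2, 3, 5, 6, 10, 15, 30.
Subgroups by order — order 1: 1; order 2: 15; order 3: 1; order 5: 1; order 6: 5; order 10: 3; order 15: 1; order 30: 1.
Total: 1 + 15 + 1 + 1 + 5 + 3 + 1 + 1 = 28.

28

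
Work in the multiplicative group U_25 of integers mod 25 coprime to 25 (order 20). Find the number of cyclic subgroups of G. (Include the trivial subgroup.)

A cyclic subgroup of order d is generated by each of its φ(d) elements of order d, so the cyclic subgroups of order d number (#elements of order d)/φ(d).
Cyclic subgroups by order — order 1: 1; order 2: 1; order 4: 1; order 5: 1; order 10: 1; order 20: 1.
Total: 6.

6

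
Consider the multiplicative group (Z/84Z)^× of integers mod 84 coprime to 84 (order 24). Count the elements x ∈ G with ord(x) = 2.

7

The elements of order 2 are: 13, 29, 41, 43, 55, 71, 83.
That's 7.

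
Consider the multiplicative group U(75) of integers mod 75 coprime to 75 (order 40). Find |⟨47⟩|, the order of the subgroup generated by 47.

Compute successive powers of 47 mod 75: 47, 34, 23, 31, 32, 4, 38, 61, …; 47^20 ≡ 1 (mod 75).
So |⟨47⟩| = 20.

20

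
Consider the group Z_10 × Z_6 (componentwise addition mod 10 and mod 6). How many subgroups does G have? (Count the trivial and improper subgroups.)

20

|G| = 60, so by Lagrange every subgroup order divides 60. Divisors: 1, 2, 3, 4, 5, 6, 10, 12, 15, 20, 30, 60.
Subgroups by order — order 1: 1; order 2: 3; order 3: 1; order 4: 1; order 5: 1; order 6: 3; order 10: 3; order 12: 1; order 15: 1; order 20: 1; order 30: 3; order 60: 1.
Total: 1 + 3 + 1 + 1 + 1 + 3 + 3 + 1 + 1 + 1 + 3 + 1 = 20.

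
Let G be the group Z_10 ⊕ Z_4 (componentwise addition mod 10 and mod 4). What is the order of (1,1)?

20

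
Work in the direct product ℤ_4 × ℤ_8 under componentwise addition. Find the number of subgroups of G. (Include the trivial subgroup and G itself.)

|G| = 32, so by Lagrange every subgroup order divides 32. Divisors: 1, 2, 4, 8, 16, 32.
Subgroups by order — order 1: 1; order 2: 3; order 4: 7; order 8: 7; order 16: 3; order 32: 1.
Total: 1 + 3 + 7 + 7 + 3 + 1 = 22.

22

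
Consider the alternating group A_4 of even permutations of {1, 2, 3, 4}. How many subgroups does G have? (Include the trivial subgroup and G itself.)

10

|G| = 12, so by Lagrange every subgroup order divides 12. Divisors: 1, 2, 3, 4, 6, 12.
Subgroups by order — order 1: 1; order 2: 3; order 3: 4; order 4: 1; order 6: 0; order 12: 1.
Total: 1 + 3 + 4 + 1 + 0 + 1 = 10.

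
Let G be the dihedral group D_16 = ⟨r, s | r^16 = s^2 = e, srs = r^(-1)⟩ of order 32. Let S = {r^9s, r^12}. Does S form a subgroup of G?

The identity e ∉ S, so S is not a subgroup.

No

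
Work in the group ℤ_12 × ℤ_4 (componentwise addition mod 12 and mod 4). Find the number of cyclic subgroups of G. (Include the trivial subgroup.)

20

A cyclic subgroup of order d is generated by each of its φ(d) elements of order d, so the cyclic subgroups of order d number (#elements of order d)/φ(d).
Cyclic subgroups by order — order 1: 1; order 2: 3; order 3: 1; order 4: 6; order 6: 3; order 12: 6.
Total: 20.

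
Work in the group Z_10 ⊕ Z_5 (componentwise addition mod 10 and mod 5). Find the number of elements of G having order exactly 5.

An element (a,b) has order lcm(ord(a), ord(b)); count pairs with lcm equal to 5.
Enumerating gives 24 such elements.

24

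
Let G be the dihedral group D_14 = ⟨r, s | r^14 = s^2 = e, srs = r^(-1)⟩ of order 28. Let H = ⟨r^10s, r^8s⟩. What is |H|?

14

|⟨r^10s⟩| = 2 and |⟨r^8s⟩| = 2, so |H| is a multiple of lcm(2, 2) = 2 and divides |G| = 28.
Closing under the operation: H = {e, r^2, r^4, r^6, r^8, r^10, r^12, s, r^2s, r^4s, r^6s, r^8s, r^10s, r^12s}, so |H| = 14.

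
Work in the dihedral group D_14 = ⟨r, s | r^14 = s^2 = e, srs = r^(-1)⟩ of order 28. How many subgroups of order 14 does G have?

3

|G| = 28 and 14 | 28, so subgroups of order 14 are possible by Lagrange.
The subgroups of order 14 are: {e, r, r^2, r^3, r^4, r^5, r^6, r^7, r^8, r^9, r^10, r^11, r^12, r^13}; {e, r^2, r^4, r^6, r^8, r^10, r^12, s, r^2s, r^4s, r^6s, r^8s, r^10s, r^12s}; {e, r^2, r^4, r^6, r^8, r^10, r^12, rs, r^3s, r^5s, r^7s, r^9s, r^11s, r^13s}.
So G has 3 subgroups of order 14.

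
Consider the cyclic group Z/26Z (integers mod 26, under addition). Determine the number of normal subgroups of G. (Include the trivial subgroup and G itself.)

G is abelian, so every subgroup is normal.
G has 4 subgroups in total, hence 4 normal subgroups.

4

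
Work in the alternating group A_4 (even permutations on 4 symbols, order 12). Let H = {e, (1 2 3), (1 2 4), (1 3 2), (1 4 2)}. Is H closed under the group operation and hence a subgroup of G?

|H| = 5 does not divide |G| = 12, so by Lagrange H is not a subgroup.

No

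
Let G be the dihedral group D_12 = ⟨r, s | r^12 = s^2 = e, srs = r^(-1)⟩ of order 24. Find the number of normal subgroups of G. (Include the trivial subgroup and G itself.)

9

G has 34 subgroups. Checking conjugation-invariance by order — order 1: 1/1 normal; order 2: 1/13 normal; order 3: 1/1 normal; order 4: 1/7 normal; order 6: 1/5 normal; order 8: 0/3 normal; order 12: 3/3 normal; order 24: 1/1 normal.
Total normal subgroups: 9.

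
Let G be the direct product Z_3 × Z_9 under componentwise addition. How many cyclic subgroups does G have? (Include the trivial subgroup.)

Each element a generates a cyclic subgroup ⟨a⟩; distinct elements may generate the same one (a cyclic group of order d has φ(d) generators).
Cyclic subgroups by order — order 1: 1; order 3: 4; order 9: 3.
Total: 8.

8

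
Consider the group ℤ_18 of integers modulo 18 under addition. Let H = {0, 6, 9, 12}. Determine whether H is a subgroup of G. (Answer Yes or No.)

|H| = 4 does not divide |G| = 18, so by Lagrange H is not a subgroup.

No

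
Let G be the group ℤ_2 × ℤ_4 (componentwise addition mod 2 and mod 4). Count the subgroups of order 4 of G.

3

|G| = 8 and 4 | 8, so subgroups of order 4 are possible by Lagrange.
The subgroups of order 4 are: {(0,0), (0,1), (0,2), (0,3)}; {(0,0), (0,2), (1,0), (1,2)}; {(0,0), (0,2), (1,1), (1,3)}.
So G has 3 subgroups of order 4.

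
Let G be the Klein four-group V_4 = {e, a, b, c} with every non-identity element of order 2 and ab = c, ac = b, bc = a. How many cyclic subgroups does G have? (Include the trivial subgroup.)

4

A cyclic subgroup of order d is generated by each of its φ(d) elements of order d, so the cyclic subgroups of order d number (#elements of order d)/φ(d).
Cyclic subgroups by order — order 1: 1; order 2: 3.
Total: 4.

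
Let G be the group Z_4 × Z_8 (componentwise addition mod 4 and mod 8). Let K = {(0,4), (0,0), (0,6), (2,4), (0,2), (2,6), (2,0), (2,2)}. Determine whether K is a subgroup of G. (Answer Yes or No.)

Yes

|K| = 8 divides |G| = 32, consistent with Lagrange.
K contains the identity, every element's inverse is in K, and K is closed under +: it is a subgroup.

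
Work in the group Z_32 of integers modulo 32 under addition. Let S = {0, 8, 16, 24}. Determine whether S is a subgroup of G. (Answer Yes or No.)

Yes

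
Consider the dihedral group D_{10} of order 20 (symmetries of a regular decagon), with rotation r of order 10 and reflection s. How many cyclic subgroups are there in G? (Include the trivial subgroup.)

Each element a generates a cyclic subgroup ⟨a⟩; distinct elements may generate the same one (a cyclic group of order d has φ(d) generators).
Cyclic subgroups by order — order 1: 1; order 2: 11; order 5: 1; order 10: 1.
Total: 14.

14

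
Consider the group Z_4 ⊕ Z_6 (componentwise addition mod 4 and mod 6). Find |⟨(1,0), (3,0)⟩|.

4

|⟨(1,0)⟩| = 4 and |⟨(3,0)⟩| = 4, so |H| is a multiple of lcm(4, 4) = 4 and divides |G| = 24.
Closing under the operation: H = {(0,0), (1,0), (2,0), (3,0)}, so |H| = 4.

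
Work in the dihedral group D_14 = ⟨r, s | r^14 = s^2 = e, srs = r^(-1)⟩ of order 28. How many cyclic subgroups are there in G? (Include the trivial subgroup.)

Each element a generates a cyclic subgroup ⟨a⟩; distinct elements may generate the same one (a cyclic group of order d has φ(d) generators).
Cyclic subgroups by order — order 1: 1; order 2: 15; order 7: 1; order 14: 1.
Total: 18.

18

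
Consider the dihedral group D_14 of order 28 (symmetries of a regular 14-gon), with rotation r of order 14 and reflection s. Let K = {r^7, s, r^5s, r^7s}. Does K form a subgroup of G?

The identity e ∉ K, so K is not a subgroup.

No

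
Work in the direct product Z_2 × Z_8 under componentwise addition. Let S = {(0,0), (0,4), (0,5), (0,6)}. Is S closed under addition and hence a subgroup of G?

(0,6) ∈ S but its inverse (0,2) ∉ S, so S is not a subgroup.

No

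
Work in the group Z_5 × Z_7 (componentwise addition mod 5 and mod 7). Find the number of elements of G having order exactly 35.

24

An element (a,b) has order lcm(ord(a), ord(b)); count pairs with lcm equal to 35.
Enumerating gives 24 such elements.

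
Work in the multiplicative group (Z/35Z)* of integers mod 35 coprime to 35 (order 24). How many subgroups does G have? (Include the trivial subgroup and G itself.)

16

|G| = 24, so by Lagrange every subgroup order divides 24. Divisors: 1, 2, 3, 4, 6, 8, 12, 24.
Subgroups by order — order 1: 1; order 2: 3; order 3: 1; order 4: 3; order 6: 3; order 8: 1; order 12: 3; order 24: 1.
Total: 1 + 3 + 1 + 3 + 3 + 1 + 3 + 1 = 16.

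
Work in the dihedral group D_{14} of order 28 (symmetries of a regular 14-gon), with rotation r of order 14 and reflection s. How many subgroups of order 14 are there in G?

|G| = 28 and 14 | 28, so subgroups of order 14 are possible by Lagrange.
The subgroups of order 14 are: {e, r, r^2, r^3, r^4, r^5, r^6, r^7, r^8, r^9, r^10, r^11, r^12, r^13}; {e, r^2, r^4, r^6, r^8, r^10, r^12, s, r^2s, r^4s, r^6s, r^8s, r^10s, r^12s}; {e, r^2, r^4, r^6, r^8, r^10, r^12, rs, r^3s, r^5s, r^7s, r^9s, r^11s, r^13s}.
So G has 3 subgroups of order 14.

3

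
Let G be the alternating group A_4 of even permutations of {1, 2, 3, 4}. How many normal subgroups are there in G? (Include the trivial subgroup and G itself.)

3

G has 10 subgroups. Checking conjugation-invariance by order — order 1: 1/1 normal; order 2: 0/3 normal; order 3: 0/4 normal; order 4: 1/1 normal; order 12: 1/1 normal.
Total normal subgroups: 3.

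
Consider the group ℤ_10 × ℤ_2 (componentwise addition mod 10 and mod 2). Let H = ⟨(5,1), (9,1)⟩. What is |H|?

|⟨(5,1)⟩| = 2 and |⟨(9,1)⟩| = 10, so |H| is a multiple of lcm(2, 10) = 10 and divides |G| = 20.
Closing under the operation: H = {(0,0), (1,1), (2,0), (3,1), (4,0), (5,1), (6,0), (7,1), (8,0), (9,1)}, so |H| = 10.

10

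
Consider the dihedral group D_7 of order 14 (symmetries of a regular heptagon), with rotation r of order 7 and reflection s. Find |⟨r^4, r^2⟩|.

|⟨r^4⟩| = 7 and |⟨r^2⟩| = 7, so |H| is a multiple of lcm(7, 7) = 7 and divides |G| = 14.
Closing under the operation: H = {e, r, r^2, r^3, r^4, r^5, r^6}, so |H| = 7.

7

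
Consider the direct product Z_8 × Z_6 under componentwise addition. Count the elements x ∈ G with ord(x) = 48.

0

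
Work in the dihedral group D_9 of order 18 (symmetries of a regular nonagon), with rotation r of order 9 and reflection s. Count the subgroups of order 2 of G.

|G| = 18 and 2 | 18, so subgroups of order 2 are possible by Lagrange.
The subgroups of order 2 are: {e, r^2s}; {e, r^3s}; {e, r^4s}; {e, r^5s}; … (9 in all).
So G has 9 subgroups of order 2.

9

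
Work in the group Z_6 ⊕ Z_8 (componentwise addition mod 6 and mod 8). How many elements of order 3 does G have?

2

An element (a,b) has order lcm(ord(a), ord(b)); count pairs with lcm equal to 3.
Enumerating gives 2 such elements.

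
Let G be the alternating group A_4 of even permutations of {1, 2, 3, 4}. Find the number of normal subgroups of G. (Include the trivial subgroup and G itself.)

G has 10 subgroups. Checking conjugation-invariance by order — order 1: 1/1 normal; order 2: 0/3 normal; order 3: 0/4 normal; order 4: 1/1 normal; order 12: 1/1 normal.
Total normal subgroups: 3.

3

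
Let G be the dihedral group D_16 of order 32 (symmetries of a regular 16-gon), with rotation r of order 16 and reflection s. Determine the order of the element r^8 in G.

2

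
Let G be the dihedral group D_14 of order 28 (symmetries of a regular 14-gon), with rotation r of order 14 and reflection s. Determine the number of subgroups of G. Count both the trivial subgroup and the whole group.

|G| = 28, so by Lagrange every subgroup order divides 28. Divisors: 1, 2, 4, 7, 14, 28.
Subgroups by order — order 1: 1; order 2: 15; order 4: 7; order 7: 1; order 14: 3; order 28: 1.
Total: 1 + 15 + 7 + 1 + 3 + 1 = 28.

28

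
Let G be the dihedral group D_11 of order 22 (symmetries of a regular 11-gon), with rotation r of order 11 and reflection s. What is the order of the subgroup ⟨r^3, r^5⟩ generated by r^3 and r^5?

11

|⟨r^3⟩| = 11 and |⟨r^5⟩| = 11, so |H| is a multiple of lcm(11, 11) = 11 and divides |G| = 22.
Closing under the operation: H = {e, r, r^2, r^3, r^4, r^5, r^6, r^7, r^8, r^9, r^10}, so |H| = 11.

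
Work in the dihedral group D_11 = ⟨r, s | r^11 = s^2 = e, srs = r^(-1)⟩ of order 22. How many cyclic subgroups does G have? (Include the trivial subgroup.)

13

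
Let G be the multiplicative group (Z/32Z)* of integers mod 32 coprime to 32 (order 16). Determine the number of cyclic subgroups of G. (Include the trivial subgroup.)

8

Group the elements of G by the cyclic subgroup they generate; each cyclic subgroup of order d accounts for φ(d) elements.
Cyclic subgroups by order — order 1: 1; order 2: 3; order 4: 2; order 8: 2.
Total: 8.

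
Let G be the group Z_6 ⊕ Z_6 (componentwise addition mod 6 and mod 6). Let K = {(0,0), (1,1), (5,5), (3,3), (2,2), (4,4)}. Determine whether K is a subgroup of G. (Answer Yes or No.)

Yes

|K| = 6 divides |G| = 36, consistent with Lagrange.
K contains the identity, every element's inverse is in K, and K is closed under +: it is a subgroup.
In fact K = ⟨(5,5)⟩.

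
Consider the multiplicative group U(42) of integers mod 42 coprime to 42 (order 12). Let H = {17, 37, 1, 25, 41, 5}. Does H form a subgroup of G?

Yes

|H| = 6 divides |G| = 12, consistent with Lagrange.
H contains the identity, every element's inverse is in H, and H is closed under ·: it is a subgroup.
In fact H = ⟨17⟩.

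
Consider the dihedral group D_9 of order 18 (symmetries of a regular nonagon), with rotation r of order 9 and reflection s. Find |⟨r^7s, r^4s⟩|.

|⟨r^7s⟩| = 2 and |⟨r^4s⟩| = 2, so |H| is a multiple of lcm(2, 2) = 2 and divides |G| = 18.
Closing under the operation: H = {e, r^3, r^6, rs, r^4s, r^7s}, so |H| = 6.

6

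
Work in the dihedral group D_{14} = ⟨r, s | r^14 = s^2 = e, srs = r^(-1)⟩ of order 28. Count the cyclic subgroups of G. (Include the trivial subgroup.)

18

Each element a generates a cyclic subgroup ⟨a⟩; distinct elements may generate the same one (a cyclic group of order d has φ(d) generators).
Cyclic subgroups by order — order 1: 1; order 2: 15; order 7: 1; order 14: 1.
Total: 18.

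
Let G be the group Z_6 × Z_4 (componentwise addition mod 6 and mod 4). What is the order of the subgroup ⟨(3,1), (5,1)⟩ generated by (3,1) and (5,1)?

12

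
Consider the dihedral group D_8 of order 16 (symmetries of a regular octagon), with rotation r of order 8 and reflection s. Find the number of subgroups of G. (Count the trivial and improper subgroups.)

19

|G| = 16, so by Lagrange every subgroup order divides 16. Divisors: 1, 2, 4, 8, 16.
Subgroups by order — order 1: 1; order 2: 9; order 4: 5; order 8: 3; order 16: 1.
Total: 1 + 9 + 5 + 3 + 1 = 19.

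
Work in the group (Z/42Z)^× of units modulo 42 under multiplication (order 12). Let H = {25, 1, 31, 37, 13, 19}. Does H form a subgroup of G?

|H| = 6 divides |G| = 12, consistent with Lagrange.
H contains the identity, every element's inverse is in H, and H is closed under ·: it is a subgroup.
In fact H = ⟨19⟩.

Yes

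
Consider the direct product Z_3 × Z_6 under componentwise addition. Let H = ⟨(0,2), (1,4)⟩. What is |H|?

|⟨(0,2)⟩| = 3 and |⟨(1,4)⟩| = 3, so |H| is a multiple of lcm(3, 3) = 3 and divides |G| = 18.
Closing under the operation: H = {(0,0), (0,2), (0,4), (1,0), (1,2), (1,4), (2,0), (2,2), (2,4)}, so |H| = 9.

9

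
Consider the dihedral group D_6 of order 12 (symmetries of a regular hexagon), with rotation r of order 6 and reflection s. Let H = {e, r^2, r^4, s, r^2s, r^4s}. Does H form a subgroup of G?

Yes

|H| = 6 divides |G| = 12, consistent with Lagrange.
H contains the identity, every element's inverse is in H, and H is closed under ·: it is a subgroup.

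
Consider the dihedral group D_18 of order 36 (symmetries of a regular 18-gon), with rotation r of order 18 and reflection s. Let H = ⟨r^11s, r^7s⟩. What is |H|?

18

|⟨r^11s⟩| = 2 and |⟨r^7s⟩| = 2, so |H| is a multiple of lcm(2, 2) = 2 and divides |G| = 36.
Closing under the operation: H = {e, r^2, r^4, r^6, r^8, r^10, r^12, r^14, r^16, rs, r^3s, r^5s, r^7s, r^9s, r^11s, r^13s, r^15s, r^17s}, so |H| = 18.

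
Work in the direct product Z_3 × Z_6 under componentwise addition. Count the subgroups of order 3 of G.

|G| = 18 and 3 | 18, so subgroups of order 3 are possible by Lagrange.
The subgroups of order 3 are: {(0,0), (0,2), (0,4)}; {(0,0), (1,0), (2,0)}; {(0,0), (1,2), (2,4)}; {(0,0), (1,4), (2,2)}.
So G has 4 subgroups of order 3.

4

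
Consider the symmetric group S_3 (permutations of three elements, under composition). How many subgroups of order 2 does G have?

3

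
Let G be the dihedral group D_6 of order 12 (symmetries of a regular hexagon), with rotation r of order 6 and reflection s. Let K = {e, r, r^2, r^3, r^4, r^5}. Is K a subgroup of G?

|K| = 6 divides |G| = 12, consistent with Lagrange.
K contains the identity, every element's inverse is in K, and K is closed under ·: it is a subgroup.
In fact K = ⟨r^5⟩.

Yes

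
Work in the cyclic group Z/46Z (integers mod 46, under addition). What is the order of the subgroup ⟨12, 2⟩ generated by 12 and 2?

23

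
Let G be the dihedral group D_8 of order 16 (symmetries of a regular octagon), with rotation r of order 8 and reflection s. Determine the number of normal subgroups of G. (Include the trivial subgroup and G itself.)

7

G has 19 subgroups. Checking conjugation-invariance by order — order 1: 1/1 normal; order 2: 1/9 normal; order 4: 1/5 normal; order 8: 3/3 normal; order 16: 1/1 normal.
Total normal subgroups: 7.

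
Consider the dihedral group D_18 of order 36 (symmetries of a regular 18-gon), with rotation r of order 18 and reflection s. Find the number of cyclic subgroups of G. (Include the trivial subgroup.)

Each element a generates a cyclic subgroup ⟨a⟩; distinct elements may generate the same one (a cyclic group of order d has φ(d) generators).
Cyclic subgroups by order — order 1: 1; order 2: 19; order 3: 1; order 6: 1; order 9: 1; order 18: 1.
Total: 24.

24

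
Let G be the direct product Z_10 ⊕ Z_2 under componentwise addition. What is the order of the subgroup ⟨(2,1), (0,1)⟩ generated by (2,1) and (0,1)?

|⟨(2,1)⟩| = 10 and |⟨(0,1)⟩| = 2, so |H| is a multiple of lcm(10, 2) = 10 and divides |G| = 20.
Closing under the operation: H = {(0,0), (0,1), (2,0), (2,1), (4,0), (4,1), (6,0), (6,1), (8,0), (8,1)}, so |H| = 10.

10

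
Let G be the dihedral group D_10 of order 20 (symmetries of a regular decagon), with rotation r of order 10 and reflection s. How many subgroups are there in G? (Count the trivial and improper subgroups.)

22

|G| = 20, so by Lagrange every subgroup order divides 20. Divisors: 1, 2, 4, 5, 10, 20.
Subgroups by order — order 1: 1; order 2: 11; order 4: 5; order 5: 1; order 10: 3; order 20: 1.
Total: 1 + 11 + 5 + 1 + 3 + 1 = 22.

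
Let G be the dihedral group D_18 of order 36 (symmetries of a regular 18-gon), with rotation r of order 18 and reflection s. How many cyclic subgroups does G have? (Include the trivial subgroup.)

24

Group the elements of G by the cyclic subgroup they generate; each cyclic subgroup of order d accounts for φ(d) elements.
Cyclic subgroups by order — order 1: 1; order 2: 19; order 3: 1; order 6: 1; order 9: 1; order 18: 1.
Total: 24.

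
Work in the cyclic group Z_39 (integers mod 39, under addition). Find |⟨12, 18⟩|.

|⟨12⟩| = 13 and |⟨18⟩| = 13, so |H| is a multiple of lcm(13, 13) = 13 and divides |G| = 39.
Closing under the operation: H = {0, 3, 6, 9, 12, 15, 18, 21, 24, 27, 30, 33, 36}, so |H| = 13.

13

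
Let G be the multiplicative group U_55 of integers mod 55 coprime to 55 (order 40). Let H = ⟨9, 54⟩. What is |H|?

|⟨9⟩| = 10 and |⟨54⟩| = 2, so |H| is a multiple of lcm(10, 2) = 10 and divides |G| = 40.
Closing under the operation: H = {1, 4, 6, 9, 14, 16, 19, 21, 24, 26, 29, 31, 34, 36, 39, 41, 46, 49, 51, 54}, so |H| = 20.

20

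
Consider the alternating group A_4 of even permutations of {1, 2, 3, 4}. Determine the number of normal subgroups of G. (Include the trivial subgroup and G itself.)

G has 10 subgroups. Checking conjugation-invariance by order — order 1: 1/1 normal; order 2: 0/3 normal; order 3: 0/4 normal; order 4: 1/1 normal; order 12: 1/1 normal.
Total normal subgroups: 3.

3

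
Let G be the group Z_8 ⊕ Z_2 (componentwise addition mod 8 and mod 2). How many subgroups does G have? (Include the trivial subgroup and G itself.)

|G| = 16, so by Lagrange every subgroup order divides 16. Divisors: 1, 2, 4, 8, 16.
Subgroups by order — order 1: 1; order 2: 3; order 4: 3; order 8: 3; order 16: 1.
Total: 1 + 3 + 3 + 3 + 1 = 11.

11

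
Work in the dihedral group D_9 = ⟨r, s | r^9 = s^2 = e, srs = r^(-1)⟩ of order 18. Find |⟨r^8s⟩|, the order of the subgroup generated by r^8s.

2

Computing powers of r^8s: the smallest k with (r^8s)^k = e is k = 2.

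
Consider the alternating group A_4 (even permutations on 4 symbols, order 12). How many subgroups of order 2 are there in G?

|G| = 12 and 2 | 12, so subgroups of order 2 are possible by Lagrange.
The subgroups of order 2 are: {e, (1 2)(3 4)}; {e, (1 3)(2 4)}; {e, (1 4)(2 3)}.
So G has 3 subgroups of order 2.

3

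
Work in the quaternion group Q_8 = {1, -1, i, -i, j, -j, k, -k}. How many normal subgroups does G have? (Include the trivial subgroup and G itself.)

6

G has 6 subgroups. Checking conjugation-invariance by order — order 1: 1/1 normal; order 2: 1/1 normal; order 4: 3/3 normal; order 8: 1/1 normal.
Total normal subgroups: 6.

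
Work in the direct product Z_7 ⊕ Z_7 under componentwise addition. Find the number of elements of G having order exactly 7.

An element (a,b) has order lcm(ord(a), ord(b)); count pairs with lcm equal to 7.
Enumerating gives 48 such elements.

48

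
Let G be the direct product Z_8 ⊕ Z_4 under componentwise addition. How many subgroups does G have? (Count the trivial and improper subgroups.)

|G| = 32, so by Lagrange every subgroup order divides 32. Divisors: 1, 2, 4, 8, 16, 32.
Subgroups by order — order 1: 1; order 2: 3; order 4: 7; order 8: 7; order 16: 3; order 32: 1.
Total: 1 + 3 + 7 + 7 + 3 + 1 = 22.

22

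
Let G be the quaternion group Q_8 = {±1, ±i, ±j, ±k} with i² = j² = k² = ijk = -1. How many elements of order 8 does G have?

0

No element of G has order 8 (even though 8 | 8).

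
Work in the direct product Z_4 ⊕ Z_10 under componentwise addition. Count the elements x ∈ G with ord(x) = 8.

An element (a,b) has order lcm(ord(a), ord(b)); count pairs with lcm equal to 8.
Enumerating gives 0 such elements.

0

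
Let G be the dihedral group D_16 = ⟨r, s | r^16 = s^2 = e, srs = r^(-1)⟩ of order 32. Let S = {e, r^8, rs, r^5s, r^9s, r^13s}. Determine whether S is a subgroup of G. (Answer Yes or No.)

|S| = 6 does not divide |G| = 32, so by Lagrange S is not a subgroup.

No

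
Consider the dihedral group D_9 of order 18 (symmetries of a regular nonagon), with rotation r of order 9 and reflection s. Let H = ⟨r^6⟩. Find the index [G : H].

6

|⟨r^6⟩| = 3 and |G| = 18.
By Lagrange, [G : H] = |G|/|H| = 18/3 = 6.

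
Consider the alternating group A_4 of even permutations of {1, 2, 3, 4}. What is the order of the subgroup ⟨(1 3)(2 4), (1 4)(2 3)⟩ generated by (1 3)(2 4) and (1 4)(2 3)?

4

|⟨(1 3)(2 4)⟩| = 2 and |⟨(1 4)(2 3)⟩| = 2, so |H| is a multiple of lcm(2, 2) = 2 and divides |G| = 12.
Closing under the operation: H = {e, (1 2)(3 4), (1 3)(2 4), (1 4)(2 3)}, so |H| = 4.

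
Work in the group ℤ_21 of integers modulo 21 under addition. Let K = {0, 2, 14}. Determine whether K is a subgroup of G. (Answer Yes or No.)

2 ∈ K but its inverse 19 ∉ K, so K is not a subgroup.

No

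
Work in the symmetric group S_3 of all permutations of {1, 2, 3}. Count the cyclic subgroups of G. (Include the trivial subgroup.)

5

Group the elements of G by the cyclic subgroup they generate; each cyclic subgroup of order d accounts for φ(d) elements.
Cyclic subgroups by order — order 1: 1; order 2: 3; order 3: 1.
Total: 5.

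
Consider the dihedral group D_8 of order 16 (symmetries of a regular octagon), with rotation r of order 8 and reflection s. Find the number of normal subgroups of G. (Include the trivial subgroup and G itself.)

G has 19 subgroups. Checking conjugation-invariance by order — order 1: 1/1 normal; order 2: 1/9 normal; order 4: 1/5 normal; order 8: 3/3 normal; order 16: 1/1 normal.
Total normal subgroups: 7.

7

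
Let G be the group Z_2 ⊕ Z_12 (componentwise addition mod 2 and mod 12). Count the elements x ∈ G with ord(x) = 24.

An element (a,b) has order lcm(ord(a), ord(b)); count pairs with lcm equal to 24.
Enumerating gives 0 such elements.

0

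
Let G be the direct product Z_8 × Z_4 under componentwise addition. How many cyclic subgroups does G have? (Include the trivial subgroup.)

14

Each element a generates a cyclic subgroup ⟨a⟩; distinct elements may generate the same one (a cyclic group of order d has φ(d) generators).
Cyclic subgroups by order — order 1: 1; order 2: 3; order 4: 6; order 8: 4.
Total: 14.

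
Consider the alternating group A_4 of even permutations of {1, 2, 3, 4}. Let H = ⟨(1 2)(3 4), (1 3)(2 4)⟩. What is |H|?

|⟨(1 2)(3 4)⟩| = 2 and |⟨(1 3)(2 4)⟩| = 2, so |H| is a multiple of lcm(2, 2) = 2 and divides |G| = 12.
Closing under the operation: H = {e, (1 2)(3 4), (1 3)(2 4), (1 4)(2 3)}, so |H| = 4.

4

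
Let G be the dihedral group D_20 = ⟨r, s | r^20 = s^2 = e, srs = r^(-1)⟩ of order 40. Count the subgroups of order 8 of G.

5

|G| = 40 and 8 | 40, so subgroups of order 8 are possible by Lagrange.
The subgroups of order 8 are: {e, r^5, r^10, r^15, s, r^5s, r^10s, r^15s}; {e, r^5, r^10, r^15, rs, r^6s, r^11s, r^16s}; {e, r^5, r^10, r^15, r^2s, r^7s, r^12s, r^17s}; {e, r^5, r^10, r^15, r^3s, r^8s, r^13s, r^18s}; … (5 in all).
So G has 5 subgroups of order 8.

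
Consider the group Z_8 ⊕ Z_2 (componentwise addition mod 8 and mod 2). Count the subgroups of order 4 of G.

3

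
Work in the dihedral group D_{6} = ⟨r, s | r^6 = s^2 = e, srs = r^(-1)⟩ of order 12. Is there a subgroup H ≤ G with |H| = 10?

No

10 does not divide |G| = 12, so by Lagrange no subgroup of order 10 exists.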